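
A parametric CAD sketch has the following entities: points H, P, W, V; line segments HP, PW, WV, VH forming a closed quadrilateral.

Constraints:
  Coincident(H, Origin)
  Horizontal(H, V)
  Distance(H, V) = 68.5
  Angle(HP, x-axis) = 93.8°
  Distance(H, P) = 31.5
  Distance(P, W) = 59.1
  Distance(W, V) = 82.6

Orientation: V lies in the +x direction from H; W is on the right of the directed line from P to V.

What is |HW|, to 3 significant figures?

28.8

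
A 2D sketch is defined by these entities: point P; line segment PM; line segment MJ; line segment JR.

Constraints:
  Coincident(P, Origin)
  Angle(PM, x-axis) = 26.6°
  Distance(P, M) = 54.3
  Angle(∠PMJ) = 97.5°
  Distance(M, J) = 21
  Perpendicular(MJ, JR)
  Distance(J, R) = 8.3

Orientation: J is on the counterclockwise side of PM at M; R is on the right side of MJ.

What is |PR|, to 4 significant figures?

68.19

P is at the origin; PM runs at 26.6° with length 54.3, so M = 54.3·(cos 26.6°, sin 26.6°) = (48.55, 24.31). ∠PMJ = 97.5°, so MJ runs at 26.6° + (180° − 97.5°) = 109.1° from the x-axis; with |MJ| = 21.0, J = M + 21.0·(cos 109.1°, sin 109.1°) = (41.68, 44.16). The perpendicularity gives JR at right angles to MJ; with |JR| = 8.3 on the right of MJ, R = J + 8.3·(0.9449, 0.3272) = (49.52, 46.87). Then |PR| = |R − P| = 68.19.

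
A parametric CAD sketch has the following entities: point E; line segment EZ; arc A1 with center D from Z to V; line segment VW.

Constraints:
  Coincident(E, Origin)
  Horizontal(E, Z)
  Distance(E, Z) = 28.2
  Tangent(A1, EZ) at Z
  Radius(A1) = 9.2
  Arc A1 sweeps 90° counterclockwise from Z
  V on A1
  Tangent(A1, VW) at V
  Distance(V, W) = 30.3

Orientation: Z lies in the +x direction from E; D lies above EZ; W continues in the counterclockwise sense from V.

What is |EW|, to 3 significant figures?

54.4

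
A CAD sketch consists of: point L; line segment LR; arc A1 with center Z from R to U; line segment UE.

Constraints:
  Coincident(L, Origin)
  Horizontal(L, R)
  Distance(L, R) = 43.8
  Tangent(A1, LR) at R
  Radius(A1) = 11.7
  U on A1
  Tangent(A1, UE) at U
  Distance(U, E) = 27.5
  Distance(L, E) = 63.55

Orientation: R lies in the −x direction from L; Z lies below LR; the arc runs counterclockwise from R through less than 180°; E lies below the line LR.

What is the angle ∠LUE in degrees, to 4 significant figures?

90.54°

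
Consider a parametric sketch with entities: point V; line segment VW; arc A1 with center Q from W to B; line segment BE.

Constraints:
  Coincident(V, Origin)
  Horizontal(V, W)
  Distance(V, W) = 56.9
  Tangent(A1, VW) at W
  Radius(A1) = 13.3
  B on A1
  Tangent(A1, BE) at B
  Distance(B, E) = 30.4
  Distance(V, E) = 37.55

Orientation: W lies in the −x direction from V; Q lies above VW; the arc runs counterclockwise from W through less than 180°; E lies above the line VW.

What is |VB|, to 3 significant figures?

47.3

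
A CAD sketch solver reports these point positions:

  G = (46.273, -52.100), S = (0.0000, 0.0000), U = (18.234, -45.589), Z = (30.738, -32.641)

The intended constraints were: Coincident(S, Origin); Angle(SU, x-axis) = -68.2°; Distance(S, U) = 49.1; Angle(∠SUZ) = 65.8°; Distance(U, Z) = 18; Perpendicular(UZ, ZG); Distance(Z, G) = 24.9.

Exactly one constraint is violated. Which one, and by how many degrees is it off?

Perpendicular(UZ, ZG) — off by 7.40°.

S = (0.00, 0.00) ✓; SU at -68.20° ✓; |SU| = 49.10 ✓; ∠SUZ = 65.80° ✓; |UZ| = 18.00 ✓; ∠(UZ, ZG) = 97.40° ✗; |ZG| = 24.90 ✓.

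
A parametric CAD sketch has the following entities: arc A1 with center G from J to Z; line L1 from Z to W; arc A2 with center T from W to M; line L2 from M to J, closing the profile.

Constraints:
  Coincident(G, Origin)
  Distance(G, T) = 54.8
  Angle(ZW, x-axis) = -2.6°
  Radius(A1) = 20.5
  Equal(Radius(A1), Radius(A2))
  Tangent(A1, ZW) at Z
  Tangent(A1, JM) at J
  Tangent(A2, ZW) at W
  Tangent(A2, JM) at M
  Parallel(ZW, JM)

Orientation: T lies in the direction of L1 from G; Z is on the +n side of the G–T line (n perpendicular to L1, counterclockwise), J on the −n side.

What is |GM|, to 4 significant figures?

58.51

The slot axis is L1's direction at -2.6°, so u = (cos -2.6°, sin -2.6°) = (0.9990, -0.04536) and n = (−sin -2.6°, cos -2.6°) = (0.04536, 0.9990). G is at the origin and T lies 54.8 along u from G, so T = 54.8·u = (54.74, -2.486). Tangency of A1 to both parallel lines with radius 20.5 puts Z and J at G ± 20.5·n: Z = (0.9299, 20.48), J = (-0.9299, -20.48). Equal radii place W and M the same way about T: W = T + 20.5·n = (55.67, 17.99), M = T − 20.5·n = (53.81, -22.96). Then |GM| = |M − G| = 58.51.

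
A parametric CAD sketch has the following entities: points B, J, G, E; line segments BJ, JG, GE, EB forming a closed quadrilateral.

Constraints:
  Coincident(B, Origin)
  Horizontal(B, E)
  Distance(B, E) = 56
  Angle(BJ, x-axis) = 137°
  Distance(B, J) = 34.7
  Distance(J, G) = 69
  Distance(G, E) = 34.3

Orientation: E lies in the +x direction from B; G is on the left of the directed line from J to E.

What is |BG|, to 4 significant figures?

53.59

Checks: |JG| = 69.00 ✓; |GE| = 34.30 ✓.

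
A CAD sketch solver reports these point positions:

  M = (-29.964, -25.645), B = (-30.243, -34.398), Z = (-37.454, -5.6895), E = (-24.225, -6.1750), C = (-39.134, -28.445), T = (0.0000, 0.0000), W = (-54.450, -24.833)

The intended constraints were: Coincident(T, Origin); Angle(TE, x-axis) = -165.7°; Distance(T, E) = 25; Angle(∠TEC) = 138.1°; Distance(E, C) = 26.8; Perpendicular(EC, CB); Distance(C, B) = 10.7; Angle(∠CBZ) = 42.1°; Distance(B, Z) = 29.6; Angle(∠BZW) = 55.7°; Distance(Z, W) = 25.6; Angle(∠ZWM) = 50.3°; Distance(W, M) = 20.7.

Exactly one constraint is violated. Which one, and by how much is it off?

Distance(W, M) = 20.7 — off by 3.80.

T = (0.00, 0.00) ✓; TE at -165.7° ✓; |TE| = 25.00 ✓; ∠TEC = 138.1° ✓; |EC| = 26.80 ✓; ∠(EC, CB) = 90.00° ✓; |CB| = 10.70 ✓; ∠CBZ = 42.10° ✓; |BZ| = 29.60 ✓; ∠BZW = 55.70° ✓; |ZW| = 25.60 ✓; ∠ZWM = 50.30° ✓; |WM| = 24.50 ✗.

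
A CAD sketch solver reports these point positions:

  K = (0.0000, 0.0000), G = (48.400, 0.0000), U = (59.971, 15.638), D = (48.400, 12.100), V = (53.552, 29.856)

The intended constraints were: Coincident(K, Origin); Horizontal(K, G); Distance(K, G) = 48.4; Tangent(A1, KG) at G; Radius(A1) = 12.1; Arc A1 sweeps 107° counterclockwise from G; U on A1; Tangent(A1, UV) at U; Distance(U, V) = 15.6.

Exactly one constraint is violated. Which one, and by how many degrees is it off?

Tangent(A1, UV) at U — off by 7.30°.

K = (0.00, 0.00) ✓; K.y = 0.00, G.y = 0.00 ✓; |KG| = 48.40 ✓; ∠(DG, GK) = 90.00° ✓; |DG| = 12.10 ✓; bearing(D→U) − bearing(D→G) = 107.0° ✓; |DU| = 12.10 ✓; ∠(DU, UV) = 82.70° ✗; |UV| = 15.60 ✓.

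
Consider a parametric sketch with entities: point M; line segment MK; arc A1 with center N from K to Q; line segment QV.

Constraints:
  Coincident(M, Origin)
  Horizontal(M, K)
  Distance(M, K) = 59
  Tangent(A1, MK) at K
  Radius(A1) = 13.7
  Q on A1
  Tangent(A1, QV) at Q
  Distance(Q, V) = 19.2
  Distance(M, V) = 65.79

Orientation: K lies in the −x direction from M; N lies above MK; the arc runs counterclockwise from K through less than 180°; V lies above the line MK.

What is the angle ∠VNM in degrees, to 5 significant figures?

92.072°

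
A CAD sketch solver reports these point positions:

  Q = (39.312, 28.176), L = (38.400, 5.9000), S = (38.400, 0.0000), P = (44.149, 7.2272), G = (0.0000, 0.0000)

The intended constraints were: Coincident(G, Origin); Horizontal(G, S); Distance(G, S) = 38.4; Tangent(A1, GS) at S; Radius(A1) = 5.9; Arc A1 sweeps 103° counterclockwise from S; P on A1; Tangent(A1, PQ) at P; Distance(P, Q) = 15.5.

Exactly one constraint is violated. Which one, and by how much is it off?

Distance(P, Q) = 15.5 — off by 6.00.

G = (0.00, 0.00) ✓; G.y = 0.00, S.y = 0.00 ✓; |GS| = 38.40 ✓; ∠(LS, SG) = 90.00° ✓; |LS| = 5.900 ✓; bearing(L→P) − bearing(L→S) = 103.0° ✓; |LP| = 5.900 ✓; ∠(LP, PQ) = 90.00° ✓; |PQ| = 21.50 ✗.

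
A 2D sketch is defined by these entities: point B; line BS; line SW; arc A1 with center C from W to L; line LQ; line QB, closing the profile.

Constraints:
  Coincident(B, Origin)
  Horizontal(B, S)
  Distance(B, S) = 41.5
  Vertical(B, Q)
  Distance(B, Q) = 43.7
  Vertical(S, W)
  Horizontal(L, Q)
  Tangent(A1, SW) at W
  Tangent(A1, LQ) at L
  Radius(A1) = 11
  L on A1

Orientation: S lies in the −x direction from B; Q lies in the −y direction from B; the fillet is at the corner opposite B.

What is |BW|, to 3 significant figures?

52.8

The virtual corner opposite B is at (-41.5, -43.7). The tangent condition forces CW to be normal to SW and tangency of A1 to LQ means the radius CL is perpendicular to LQ, with radius 11.0, so the center C sits 11.0 in from both sides at C = (-30.5, -32.7). That places the tangent points at W = (-41.5, -32.7) on SW and L = (-30.5, -43.7) on LQ. Then |BW| = |W − B| = 52.8.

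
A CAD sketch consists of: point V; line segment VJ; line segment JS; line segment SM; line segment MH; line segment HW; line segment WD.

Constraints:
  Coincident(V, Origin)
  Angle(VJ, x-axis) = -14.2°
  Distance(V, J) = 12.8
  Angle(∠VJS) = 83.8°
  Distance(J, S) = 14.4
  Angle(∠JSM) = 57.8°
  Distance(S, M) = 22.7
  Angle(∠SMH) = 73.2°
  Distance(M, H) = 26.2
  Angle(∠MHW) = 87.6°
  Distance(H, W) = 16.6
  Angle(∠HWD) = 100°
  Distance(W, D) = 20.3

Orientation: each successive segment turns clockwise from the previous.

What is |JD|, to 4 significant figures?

13.55

V is at the origin; VJ runs at -14.2° with length 12.8, so J = (12.41, -3.140). ∠VJS = 83.8° gives JS at -110.4° from the x-axis; with |JS| = 14.4, S = (7.389, -16.64). ∠JSM = 57.8° gives SM at 127.4° from the x-axis; with |SM| = 22.7, M = (-6.398, 1.396). ∠SMH = 73.2° gives MH at 20.60° from the x-axis; with |MH| = 26.2, H = (18.13, 10.61). ∠MHW = 87.6° gives HW at -71.80° from the x-axis; with |HW| = 16.6, W = (23.31, -5.155). ∠HWD = 100.0° gives WD at -151.8° from the x-axis; with |WD| = 20.3, D = (5.421, -14.75). Then |JD| = |D − J| = 13.55.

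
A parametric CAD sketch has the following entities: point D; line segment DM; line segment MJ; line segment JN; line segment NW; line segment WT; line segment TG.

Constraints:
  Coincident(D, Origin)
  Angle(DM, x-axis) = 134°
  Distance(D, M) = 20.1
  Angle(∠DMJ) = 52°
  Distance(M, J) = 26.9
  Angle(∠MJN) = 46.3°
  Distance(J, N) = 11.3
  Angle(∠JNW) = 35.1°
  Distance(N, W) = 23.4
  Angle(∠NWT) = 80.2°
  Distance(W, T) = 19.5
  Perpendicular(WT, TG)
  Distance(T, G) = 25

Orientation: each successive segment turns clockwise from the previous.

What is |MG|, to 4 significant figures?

36.40

D is at the origin; DM runs at 134.0° with length 20.1, so M = (-13.96, 14.46). ∠DMJ = 52.0° gives MJ at 6.000° from the x-axis; with |MJ| = 26.9, J = (12.79, 17.27). ∠MJN = 46.3° gives JN at -127.7° from the x-axis; with |JN| = 11.3, N = (5.880, 8.330). ∠JNW = 35.1° gives NW at 87.40° from the x-axis; with |NW| = 23.4, W = (6.941, 31.71). ∠NWT = 80.2° gives WT at -12.40° from the x-axis; with |WT| = 19.5, T = (25.99, 27.52). WT is perpendicular to TG, so TG runs at -102.4°; with |TG| = 25.0, G = (20.62, 3.101). Then |MG| = |G − M| = 36.40.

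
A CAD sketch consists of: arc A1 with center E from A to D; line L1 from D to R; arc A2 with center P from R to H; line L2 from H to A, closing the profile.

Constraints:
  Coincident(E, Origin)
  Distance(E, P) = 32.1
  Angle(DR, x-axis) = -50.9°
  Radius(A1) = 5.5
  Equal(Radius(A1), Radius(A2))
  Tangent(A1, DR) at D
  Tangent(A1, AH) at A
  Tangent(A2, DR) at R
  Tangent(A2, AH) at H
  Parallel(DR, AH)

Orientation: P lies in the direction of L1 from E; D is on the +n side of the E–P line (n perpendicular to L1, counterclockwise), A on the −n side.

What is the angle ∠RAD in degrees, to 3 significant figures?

71.1°

The slot axis is L1's direction at -50.9°, so u = (cos -50.9°, sin -50.9°) = (0.631, -0.776) and n = (−sin -50.9°, cos -50.9°) = (0.776, 0.631). E is at the origin and P lies 32.1 along u from E, so P = 32.1·u = (20.2, -24.9). Tangency of A1 to both parallel lines with radius 5.5 puts D and A at E ± 5.5·n: D = (4.27, 3.47), A = (-4.27, -3.47). Equal radii place R and H the same way about P: R = P + 5.5·n = (24.5, -21.4), H = P − 5.5·n = (16.0, -28.4). Then cos ∠RAD = AR·AD / (|AR||AD|), giving 71.1°.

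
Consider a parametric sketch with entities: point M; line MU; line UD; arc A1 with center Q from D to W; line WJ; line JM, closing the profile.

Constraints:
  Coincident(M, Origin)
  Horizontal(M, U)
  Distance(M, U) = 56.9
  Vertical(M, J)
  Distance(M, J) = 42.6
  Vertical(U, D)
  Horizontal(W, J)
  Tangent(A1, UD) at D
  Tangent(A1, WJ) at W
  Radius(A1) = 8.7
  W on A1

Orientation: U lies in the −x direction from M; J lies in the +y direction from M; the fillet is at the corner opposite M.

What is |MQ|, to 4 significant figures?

58.93

MJ is vertical with |MJ| = 42.6 and J on the +y side, so J = (0.000, 42.60). The virtual corner opposite M is at (-56.90, 42.60). Tangency of A1 to UD means the radius QD is perpendicular to UD and the tangent condition forces QW to be normal to WJ, with radius 8.7, so the center Q sits 8.7 in from both sides at Q = (-48.20, 33.90). Then |MQ| = |Q − M| = 58.93.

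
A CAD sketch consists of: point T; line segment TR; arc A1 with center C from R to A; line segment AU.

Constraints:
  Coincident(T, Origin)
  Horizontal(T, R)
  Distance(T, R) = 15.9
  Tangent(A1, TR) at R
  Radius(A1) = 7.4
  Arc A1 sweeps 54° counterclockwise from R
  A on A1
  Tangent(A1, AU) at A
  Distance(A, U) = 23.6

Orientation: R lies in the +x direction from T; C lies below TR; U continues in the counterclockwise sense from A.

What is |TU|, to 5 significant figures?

22.494

T is at the origin; T and R share the same y with |TR| = 15.9 and R on the +x side, so R = (15.900, 0.0000). The tangent condition forces CR to be normal to TR, so C = R + (0, -7.4) = (15.900, -7.4000). On A1, R sits at bearing 90° from C; a 54° counterclockwise sweep puts A at bearing 144°, so A = C + 7.4·(cos 144°, sin 144°) = (9.9133, -3.0504). Since A1 is tangent to AU there, CA ⟂ AU, so AU runs along (−sin 144°, cos 144°); with |AU| = 23.6, U = (-3.9585, -22.143). Then |TU| = |U − T| = 22.494.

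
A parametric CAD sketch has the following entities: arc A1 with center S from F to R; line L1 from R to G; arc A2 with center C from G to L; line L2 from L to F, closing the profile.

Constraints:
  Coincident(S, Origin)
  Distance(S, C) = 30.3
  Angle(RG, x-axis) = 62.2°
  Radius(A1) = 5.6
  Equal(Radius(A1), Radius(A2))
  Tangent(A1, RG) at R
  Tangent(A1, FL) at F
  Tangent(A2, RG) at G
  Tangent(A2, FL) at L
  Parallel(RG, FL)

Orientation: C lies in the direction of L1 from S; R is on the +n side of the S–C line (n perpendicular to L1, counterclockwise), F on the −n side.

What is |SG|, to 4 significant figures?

30.81

The slot axis is L1's direction at 62.2°, so u = (cos 62.2°, sin 62.2°) = (0.4664, 0.8846) and n = (−sin 62.2°, cos 62.2°) = (-0.8846, 0.4664). S is at the origin and C lies 30.3 along u from S, so C = 30.3·u = (14.13, 26.80). Tangency of A1 to both parallel lines with radius 5.6 puts R and F at S ± 5.6·n: R = (-4.954, 2.612), F = (4.954, -2.612). Equal radii place G and L the same way about C: G = C + 5.6·n = (9.178, 29.41), L = C − 5.6·n = (19.09, 24.19). Then |SG| = |G − S| = 30.81.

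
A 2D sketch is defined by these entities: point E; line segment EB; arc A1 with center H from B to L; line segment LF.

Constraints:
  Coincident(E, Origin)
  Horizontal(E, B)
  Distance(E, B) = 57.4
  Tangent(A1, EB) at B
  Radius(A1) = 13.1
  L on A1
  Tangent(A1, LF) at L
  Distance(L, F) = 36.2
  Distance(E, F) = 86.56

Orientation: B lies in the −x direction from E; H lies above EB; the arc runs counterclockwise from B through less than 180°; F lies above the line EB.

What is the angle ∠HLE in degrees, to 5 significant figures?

114.26°

Checks: |HL| = 13.10 ✓; ∠(HL, LF) = 90.00° ✓; |LF| = 36.20 ✓; |EF| = 86.56 ✓.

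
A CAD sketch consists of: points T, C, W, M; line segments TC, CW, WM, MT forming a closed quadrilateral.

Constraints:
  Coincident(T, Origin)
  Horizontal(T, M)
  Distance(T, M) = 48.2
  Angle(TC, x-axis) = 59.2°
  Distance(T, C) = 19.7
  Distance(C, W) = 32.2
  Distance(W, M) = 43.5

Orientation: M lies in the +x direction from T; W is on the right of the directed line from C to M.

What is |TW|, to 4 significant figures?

16.89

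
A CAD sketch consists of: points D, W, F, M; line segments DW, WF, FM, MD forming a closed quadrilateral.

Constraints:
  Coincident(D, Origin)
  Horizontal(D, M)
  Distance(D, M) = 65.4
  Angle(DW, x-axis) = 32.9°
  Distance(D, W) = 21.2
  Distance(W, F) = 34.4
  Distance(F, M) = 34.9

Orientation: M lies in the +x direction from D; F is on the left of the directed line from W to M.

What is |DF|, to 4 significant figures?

55.60

Checks: |WF| = 34.40 ✓; |FM| = 34.90 ✓.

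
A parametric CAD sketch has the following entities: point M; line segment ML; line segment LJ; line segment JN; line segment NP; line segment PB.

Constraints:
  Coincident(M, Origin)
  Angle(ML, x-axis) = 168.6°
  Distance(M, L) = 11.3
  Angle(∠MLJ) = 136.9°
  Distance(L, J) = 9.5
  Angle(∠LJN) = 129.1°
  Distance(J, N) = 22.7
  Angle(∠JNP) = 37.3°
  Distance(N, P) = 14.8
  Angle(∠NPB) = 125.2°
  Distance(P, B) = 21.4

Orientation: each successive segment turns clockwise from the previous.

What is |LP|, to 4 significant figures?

16.99

M is at the origin; ML runs at 168.6° with length 11.3, so L = (-11.08, 2.234). ∠MLJ = 136.9° gives LJ at 125.5° from the x-axis; with |LJ| = 9.5, J = (-16.59, 9.968). ∠LJN = 129.1° gives JN at 74.60° from the x-axis; with |JN| = 22.7, N = (-10.57, 31.85). ∠JNP = 37.3° gives NP at -68.10° from the x-axis; with |NP| = 14.8, P = (-5.045, 18.12). Then |LP| = |P − L| = 16.99.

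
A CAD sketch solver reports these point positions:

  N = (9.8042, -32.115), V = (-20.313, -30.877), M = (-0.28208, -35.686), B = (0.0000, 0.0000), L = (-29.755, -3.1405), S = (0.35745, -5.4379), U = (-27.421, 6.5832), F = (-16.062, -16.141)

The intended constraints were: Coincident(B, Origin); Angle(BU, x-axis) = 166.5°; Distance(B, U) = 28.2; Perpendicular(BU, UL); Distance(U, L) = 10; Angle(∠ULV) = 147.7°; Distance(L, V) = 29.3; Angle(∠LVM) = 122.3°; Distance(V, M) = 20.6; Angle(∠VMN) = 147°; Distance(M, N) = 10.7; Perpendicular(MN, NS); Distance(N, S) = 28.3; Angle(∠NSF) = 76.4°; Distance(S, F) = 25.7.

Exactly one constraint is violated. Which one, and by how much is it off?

Distance(S, F) = 25.7 — off by 6.10.

B = (0.00, 0.00) ✓; BU at 166.5° ✓; |BU| = 28.20 ✓; ∠(BU, UL) = 90.00° ✓; |UL| = 10.00 ✓; ∠ULV = 147.7° ✓; |LV| = 29.30 ✓; ∠LVM = 122.3° ✓; |VM| = 20.60 ✓; ∠VMN = 147.0° ✓; |MN| = 10.70 ✓; ∠(MN, NS) = 90.00° ✓; |NS| = 28.30 ✓; ∠NSF = 76.40° ✓; |SF| = 19.60 ✗.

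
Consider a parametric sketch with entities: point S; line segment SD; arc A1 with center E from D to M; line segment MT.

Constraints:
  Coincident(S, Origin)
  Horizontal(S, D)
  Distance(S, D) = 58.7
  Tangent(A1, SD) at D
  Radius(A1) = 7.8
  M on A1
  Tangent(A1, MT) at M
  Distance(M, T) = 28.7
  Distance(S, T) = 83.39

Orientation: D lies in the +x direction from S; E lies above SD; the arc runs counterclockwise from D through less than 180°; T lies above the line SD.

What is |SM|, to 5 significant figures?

65.994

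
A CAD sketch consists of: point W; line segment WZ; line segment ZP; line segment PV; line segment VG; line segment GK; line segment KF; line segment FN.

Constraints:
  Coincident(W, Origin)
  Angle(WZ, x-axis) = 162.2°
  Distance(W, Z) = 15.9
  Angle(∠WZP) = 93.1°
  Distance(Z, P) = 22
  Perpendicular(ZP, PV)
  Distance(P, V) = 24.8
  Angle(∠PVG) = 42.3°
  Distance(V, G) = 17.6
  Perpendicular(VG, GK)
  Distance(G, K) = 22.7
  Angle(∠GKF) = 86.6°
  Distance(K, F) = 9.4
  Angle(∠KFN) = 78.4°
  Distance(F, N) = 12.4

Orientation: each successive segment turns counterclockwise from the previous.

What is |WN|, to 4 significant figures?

23.57

W is at the origin; WZ runs at 162.2° with length 15.9, so Z = (-15.14, 4.861). ∠WZP = 93.1° gives ZP at -110.9° from the x-axis; with |ZP| = 22.0, P = (-22.99, -15.69). The perpendicularity gives PV at right angles to ZP, so PV runs at -20.90°; with |PV| = 24.8, V = (0.1812, -24.54). ∠PVG = 42.3° gives VG at 116.8° from the x-axis; with |VG| = 17.6, G = (-7.754, -8.830). VG is perpendicular to GK, so GK runs at -153.2°; with |GK| = 22.7, K = (-28.02, -19.06). ∠GKF = 86.6° gives KF at -59.80° from the x-axis; with |KF| = 9.4, F = (-23.29, -27.19). ∠KFN = 78.4° gives FN at 41.80° from the x-axis; with |FN| = 12.4, N = (-14.04, -18.92). Then |WN| = |N − W| = 23.57.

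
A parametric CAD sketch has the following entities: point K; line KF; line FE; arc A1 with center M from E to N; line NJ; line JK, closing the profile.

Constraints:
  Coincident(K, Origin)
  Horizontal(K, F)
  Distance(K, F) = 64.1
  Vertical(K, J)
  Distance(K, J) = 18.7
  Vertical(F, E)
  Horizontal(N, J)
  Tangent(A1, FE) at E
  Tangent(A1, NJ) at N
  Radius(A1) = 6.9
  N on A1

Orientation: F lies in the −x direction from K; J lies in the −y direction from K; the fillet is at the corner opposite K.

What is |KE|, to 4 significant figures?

65.18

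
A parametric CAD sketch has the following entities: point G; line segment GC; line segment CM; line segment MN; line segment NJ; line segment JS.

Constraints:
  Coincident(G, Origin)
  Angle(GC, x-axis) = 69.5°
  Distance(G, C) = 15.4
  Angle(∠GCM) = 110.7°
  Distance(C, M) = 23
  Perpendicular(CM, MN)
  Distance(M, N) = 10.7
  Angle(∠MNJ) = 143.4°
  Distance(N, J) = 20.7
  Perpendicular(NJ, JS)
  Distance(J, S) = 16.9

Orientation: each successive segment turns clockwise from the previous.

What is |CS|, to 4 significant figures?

17.49

∠MNJ = 143.4° gives NJ at -126.4° from the x-axis; with |NJ| = 20.7, J = (16.15, -12.86). NJ is perpendicular to JS, so JS runs at 143.6°; with |JS| = 16.9, S = (2.544, -2.827). Then |CS| = |S − C| = 17.49.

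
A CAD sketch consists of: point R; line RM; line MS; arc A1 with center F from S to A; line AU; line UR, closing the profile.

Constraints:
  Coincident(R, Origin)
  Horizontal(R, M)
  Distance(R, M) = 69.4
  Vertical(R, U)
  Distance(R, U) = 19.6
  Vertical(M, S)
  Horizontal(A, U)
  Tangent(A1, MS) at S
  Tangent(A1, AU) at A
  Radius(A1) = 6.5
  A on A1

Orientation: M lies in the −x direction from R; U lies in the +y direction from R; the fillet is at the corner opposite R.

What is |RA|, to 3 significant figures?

65.9

R is at the origin; RM is horizontal with |RM| = 69.4 and M on the −x side, so M = (-69.4, 0.00). R and U share the same x with |RU| = 19.6 and U on the +y side, so U = (0.00, 19.6). The virtual corner opposite R is at (-69.4, 19.6). Since A1 is tangent to MS there, FS ⟂ MS and tangency of A1 to AU means the radius FA is perpendicular to AU, with radius 6.5, so the center F sits 6.5 in from both sides at F = (-62.9, 13.1). That places the tangent points at S = (-69.4, 13.1) on MS and A = (-62.9, 19.6) on AU. Then |RA| = |A − R| = 65.9.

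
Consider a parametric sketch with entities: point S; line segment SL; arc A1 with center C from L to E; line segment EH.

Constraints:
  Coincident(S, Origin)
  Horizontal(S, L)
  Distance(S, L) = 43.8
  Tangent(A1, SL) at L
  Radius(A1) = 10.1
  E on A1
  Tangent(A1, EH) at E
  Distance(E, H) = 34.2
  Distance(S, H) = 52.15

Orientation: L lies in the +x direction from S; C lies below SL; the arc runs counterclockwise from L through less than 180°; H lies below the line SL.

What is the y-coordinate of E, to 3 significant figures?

-8.90

Checks: S.y = 0.00, L.y = 0.00 ✓; |CE| = 10.10 ✓; ∠(CE, EH) = 90.00° ✓; |EH| = 34.20 ✓; |SH| = 52.15 ✓.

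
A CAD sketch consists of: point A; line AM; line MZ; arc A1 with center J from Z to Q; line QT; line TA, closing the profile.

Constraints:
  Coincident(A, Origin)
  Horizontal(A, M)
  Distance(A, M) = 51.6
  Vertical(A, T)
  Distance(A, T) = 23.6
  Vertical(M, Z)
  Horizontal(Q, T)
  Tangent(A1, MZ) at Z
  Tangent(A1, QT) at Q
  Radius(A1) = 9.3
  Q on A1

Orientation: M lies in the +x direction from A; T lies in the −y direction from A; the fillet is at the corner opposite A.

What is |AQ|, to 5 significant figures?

48.438

A is at the origin; A and M share the same y with |AM| = 51.6 and M on the +x side, so M = (51.600, 0.0000). AT is vertical with |AT| = 23.6 and T on the −y side, so T = (0.0000, -23.600). The virtual corner opposite A is at (51.600, -23.600). The tangent condition forces JZ to be normal to MZ and the tangent condition forces JQ to be normal to QT, with radius 9.3, so the center J sits 9.3 in from both sides at J = (42.300, -14.300). That places the tangent points at Z = (51.600, -14.300) on MZ and Q = (42.300, -23.600) on QT. Then |AQ| = |Q − A| = 48.438.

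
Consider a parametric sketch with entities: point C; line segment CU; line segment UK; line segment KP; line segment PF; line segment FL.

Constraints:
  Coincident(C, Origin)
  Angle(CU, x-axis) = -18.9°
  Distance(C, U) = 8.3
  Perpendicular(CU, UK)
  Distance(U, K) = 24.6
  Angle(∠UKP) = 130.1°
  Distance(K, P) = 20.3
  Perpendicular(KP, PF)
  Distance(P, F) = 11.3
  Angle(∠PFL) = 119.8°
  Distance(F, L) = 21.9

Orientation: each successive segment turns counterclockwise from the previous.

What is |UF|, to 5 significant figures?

36.919

C is at the origin; CU runs at -18.9° with length 8.3, so U = (7.8525, -2.6885). CU is perpendicular to UK, so UK runs at 71.100°; with |UK| = 24.6, K = (15.821, 20.585). ∠UKP = 130.1° gives KP at 121.00° from the x-axis; with |KP| = 20.3, P = (5.3656, 37.986). The perpendicularity gives PF at right angles to KP, so PF runs at -149.00°; with |PF| = 11.3, F = (-4.3204, 32.166). Then |UF| = |F − U| = 36.919.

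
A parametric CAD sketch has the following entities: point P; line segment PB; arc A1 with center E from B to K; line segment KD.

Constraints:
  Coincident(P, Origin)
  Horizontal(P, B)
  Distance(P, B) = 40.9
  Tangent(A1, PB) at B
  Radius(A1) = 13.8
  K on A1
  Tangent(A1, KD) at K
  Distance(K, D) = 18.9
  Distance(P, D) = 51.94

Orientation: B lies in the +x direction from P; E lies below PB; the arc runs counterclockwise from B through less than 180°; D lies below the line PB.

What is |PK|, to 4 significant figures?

34.66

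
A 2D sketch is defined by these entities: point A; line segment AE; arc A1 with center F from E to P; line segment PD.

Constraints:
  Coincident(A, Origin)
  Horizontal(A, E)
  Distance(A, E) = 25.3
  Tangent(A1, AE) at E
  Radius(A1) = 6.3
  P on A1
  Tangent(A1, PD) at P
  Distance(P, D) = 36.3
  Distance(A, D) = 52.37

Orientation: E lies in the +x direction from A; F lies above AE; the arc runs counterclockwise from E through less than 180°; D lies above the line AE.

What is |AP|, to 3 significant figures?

32.3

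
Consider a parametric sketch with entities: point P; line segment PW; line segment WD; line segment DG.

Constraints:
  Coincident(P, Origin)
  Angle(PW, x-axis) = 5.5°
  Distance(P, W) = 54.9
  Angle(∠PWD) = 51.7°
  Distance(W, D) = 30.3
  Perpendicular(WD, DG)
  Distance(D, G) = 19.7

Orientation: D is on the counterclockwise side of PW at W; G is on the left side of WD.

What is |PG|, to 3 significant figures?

23.7

∠PWD = 51.7°, so WD runs at 5.5° + (180° − 51.7°) = 134° from the x-axis; with |WD| = 30.3, D = W + 30.3·(cos 134°, sin 134°) = (33.7, 27.1). The perpendicularity gives DG at right angles to WD; with |DG| = 19.7 on the left of WD, G = D + 19.7·(-0.722, -0.692) = (19.5, 13.5). Then |PG| = |G − P| = 23.7.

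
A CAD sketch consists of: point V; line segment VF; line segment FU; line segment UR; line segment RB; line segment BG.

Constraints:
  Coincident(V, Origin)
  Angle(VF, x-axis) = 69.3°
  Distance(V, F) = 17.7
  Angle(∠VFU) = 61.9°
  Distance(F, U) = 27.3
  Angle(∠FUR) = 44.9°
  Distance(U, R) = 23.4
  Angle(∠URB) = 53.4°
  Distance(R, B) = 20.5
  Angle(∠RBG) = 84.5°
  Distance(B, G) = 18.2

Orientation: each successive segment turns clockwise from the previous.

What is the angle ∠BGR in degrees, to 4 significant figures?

51.49°

V is at the origin; VF runs at 69.3° with length 17.7, so F = (6.257, 16.56). ∠VFU = 61.9° gives FU at -48.80° from the x-axis; with |FU| = 27.3, U = (24.24, -3.984). ∠FUR = 44.9° gives UR at 176.1° from the x-axis; with |UR| = 23.4, R = (0.8929, -2.392). ∠URB = 53.4° gives RB at 49.50° from the x-axis; with |RB| = 20.5, B = (14.21, 13.20). ∠RBG = 84.5° gives BG at -46.00° from the x-axis; with |BG| = 18.2, G = (26.85, 0.1043). Then cos ∠BGR = GB·GR / (|GB||GR|), giving 51.49°.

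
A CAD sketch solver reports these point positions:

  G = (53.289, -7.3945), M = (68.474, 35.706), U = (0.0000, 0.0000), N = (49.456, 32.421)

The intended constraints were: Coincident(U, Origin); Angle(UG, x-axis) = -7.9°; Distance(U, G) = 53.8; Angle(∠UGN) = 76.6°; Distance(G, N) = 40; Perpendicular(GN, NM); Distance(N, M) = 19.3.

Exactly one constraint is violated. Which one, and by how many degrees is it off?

Perpendicular(GN, NM) — off by 4.30°.

U = (0.00, 0.00) ✓; UG at -7.900° ✓; |UG| = 53.80 ✓; ∠UGN = 76.60° ✓; |GN| = 40.00 ✓; ∠(GN, NM) = 85.70° ✗; |NM| = 19.30 ✓.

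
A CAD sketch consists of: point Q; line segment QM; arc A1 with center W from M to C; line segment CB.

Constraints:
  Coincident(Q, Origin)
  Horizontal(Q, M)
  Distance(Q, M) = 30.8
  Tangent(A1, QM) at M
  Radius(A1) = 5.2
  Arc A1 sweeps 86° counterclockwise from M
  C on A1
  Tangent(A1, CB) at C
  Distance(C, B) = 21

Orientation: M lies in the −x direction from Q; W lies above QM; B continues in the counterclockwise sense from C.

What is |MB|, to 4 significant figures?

26.63

Q is at the origin; Q and M share the same y with |QM| = 30.8 and M on the −x side, so M = (-30.80, 0.000). A1 meets QM tangentially, so WM is at right angles to QM, so W = M + (0, 5.2) = (-30.80, 5.200). On A1, M sits at bearing -90° from W; an 86° counterclockwise sweep puts C at bearing -4°, so C = W + 5.2·(cos -4°, sin -4°) = (-25.61, 4.837). Tangency of A1 to CB means the radius WC is perpendicular to CB, so CB runs along (−sin -4°, cos -4°); with |CB| = 21.0, B = (-24.15, 25.79). Then |MB| = |B − M| = 26.63.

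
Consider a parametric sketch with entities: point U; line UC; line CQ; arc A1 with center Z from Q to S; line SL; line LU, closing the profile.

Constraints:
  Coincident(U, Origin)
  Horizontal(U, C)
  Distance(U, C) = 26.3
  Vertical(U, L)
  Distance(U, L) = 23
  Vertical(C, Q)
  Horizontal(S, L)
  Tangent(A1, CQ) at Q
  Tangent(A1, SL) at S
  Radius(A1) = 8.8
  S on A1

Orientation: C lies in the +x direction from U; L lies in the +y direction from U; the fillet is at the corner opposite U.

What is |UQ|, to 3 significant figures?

29.9

The virtual corner opposite U is at (26.3, 23.0). The tangent condition forces ZQ to be normal to CQ and tangency of A1 to SL means the radius ZS is perpendicular to SL, with radius 8.8, so the center Z sits 8.8 in from both sides at Z = (17.5, 14.2). That places the tangent points at Q = (26.3, 14.2) on CQ and S = (17.5, 23.0) on SL. Then |UQ| = |Q − U| = 29.9.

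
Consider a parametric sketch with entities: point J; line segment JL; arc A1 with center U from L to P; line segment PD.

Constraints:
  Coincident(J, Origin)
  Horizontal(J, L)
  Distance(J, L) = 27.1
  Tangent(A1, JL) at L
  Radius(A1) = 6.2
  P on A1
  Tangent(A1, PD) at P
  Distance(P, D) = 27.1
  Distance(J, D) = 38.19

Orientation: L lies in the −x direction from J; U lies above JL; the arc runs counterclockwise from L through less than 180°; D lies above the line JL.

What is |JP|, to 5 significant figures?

21.713

Checks: |JL| = 27.10 ✓; |UP| = 6.200 ✓; ∠(UP, PD) = 90.00° ✓; |PD| = 27.10 ✓; |JD| = 38.19 ✓.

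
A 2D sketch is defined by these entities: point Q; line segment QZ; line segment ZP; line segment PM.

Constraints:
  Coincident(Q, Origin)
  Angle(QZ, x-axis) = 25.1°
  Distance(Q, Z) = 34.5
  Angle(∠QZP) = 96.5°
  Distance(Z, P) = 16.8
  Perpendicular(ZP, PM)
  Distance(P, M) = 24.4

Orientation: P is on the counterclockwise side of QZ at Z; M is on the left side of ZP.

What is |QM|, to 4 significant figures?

22.94

∠QZP = 96.5°, so ZP runs at 25.1° + (180° − 96.5°) = 108.6° from the x-axis; with |ZP| = 16.8, P = Z + 16.8·(cos 108.6°, sin 108.6°) = (25.88, 30.56). ZP is perpendicular to PM; with |PM| = 24.4 on the left of ZP, M = P + 24.4·(-0.9478, -0.3190) = (2.758, 22.77). Then |QM| = |M − Q| = 22.94.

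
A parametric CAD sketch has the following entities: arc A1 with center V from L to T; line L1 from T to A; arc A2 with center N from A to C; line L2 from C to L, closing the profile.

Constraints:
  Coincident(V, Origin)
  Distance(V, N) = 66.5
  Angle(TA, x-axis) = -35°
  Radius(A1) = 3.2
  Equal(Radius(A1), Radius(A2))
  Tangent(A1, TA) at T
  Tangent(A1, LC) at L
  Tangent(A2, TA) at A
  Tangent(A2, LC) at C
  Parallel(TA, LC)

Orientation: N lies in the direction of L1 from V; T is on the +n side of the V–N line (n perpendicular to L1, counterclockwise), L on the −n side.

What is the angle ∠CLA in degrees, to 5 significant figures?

5.4972°

The slot axis is L1's direction at -35.0°, so u = (cos -35.0°, sin -35.0°) = (0.81915, -0.57358) and n = (−sin -35.0°, cos -35.0°) = (0.57358, 0.81915). V is at the origin and N lies 66.5 along u from V, so N = 66.5·u = (54.474, -38.143). Tangency of A1 to both parallel lines with radius 3.2 puts T and L at V ± 3.2·n: T = (1.8354, 2.6213), L = (-1.8354, -2.6213). Equal radii place A and C the same way about N: A = N + 3.2·n = (56.309, -35.522), C = N − 3.2·n = (52.638, -40.764). Then cos ∠CLA = LC·LA / (|LC||LA|), giving 5.4972°.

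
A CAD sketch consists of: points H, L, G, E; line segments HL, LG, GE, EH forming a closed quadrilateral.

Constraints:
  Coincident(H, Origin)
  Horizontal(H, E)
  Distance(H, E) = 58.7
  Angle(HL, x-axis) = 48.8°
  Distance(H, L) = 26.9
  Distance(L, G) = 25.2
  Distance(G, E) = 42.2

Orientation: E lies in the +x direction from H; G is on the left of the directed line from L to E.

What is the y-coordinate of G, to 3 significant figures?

36.3

H is at the origin; HE is horizontal with |HE| = 58.7 and E in +x, so E = (58.7, 0). HL runs at 48.8° with |HL| = 26.9, so L = (17.7, 20.2). G is determined by |LG| = 25.2 and |GE| = 42.2 together: it lies at the intersection of circle(L, 25.2) and circle(E, 42.2). With |LE| = 45.7, the foot of the radical line on LE is 10.3 from L and the perpendicular offset is √(25.2² − 10.3²) = 23.0. Taking the left-of-LE solution: G = (37.2, 36.3).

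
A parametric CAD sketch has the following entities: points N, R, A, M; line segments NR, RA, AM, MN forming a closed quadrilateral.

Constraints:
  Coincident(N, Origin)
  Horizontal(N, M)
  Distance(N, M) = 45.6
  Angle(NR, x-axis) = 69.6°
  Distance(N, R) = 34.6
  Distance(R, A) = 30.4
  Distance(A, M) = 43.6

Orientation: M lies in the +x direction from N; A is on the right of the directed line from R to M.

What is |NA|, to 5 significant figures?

4.2726

N is at the origin; N and M share the same y with |NM| = 45.6 and M in +x, so M = (45.6, 0). NR runs at 69.6° with |NR| = 34.6, so R = (12.061, 32.430). A is determined by |RA| = 30.4 and |AM| = 43.6 together: it lies at the intersection of circle(R, 30.4) and circle(M, 43.6). With |RM| = 46.654, the foot of the radical line on RM is 12.858 from R and the perpendicular offset is √(30.4² − 12.858²) = 27.547. Taking the right-of-RM solution: A = (2.1563, 3.6886).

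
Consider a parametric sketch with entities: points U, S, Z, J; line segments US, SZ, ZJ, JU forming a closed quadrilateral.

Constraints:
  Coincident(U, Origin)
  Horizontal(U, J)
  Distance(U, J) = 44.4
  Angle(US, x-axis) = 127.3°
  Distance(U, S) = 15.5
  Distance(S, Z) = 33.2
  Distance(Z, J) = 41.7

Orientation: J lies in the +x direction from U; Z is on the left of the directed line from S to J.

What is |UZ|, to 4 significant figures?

36.32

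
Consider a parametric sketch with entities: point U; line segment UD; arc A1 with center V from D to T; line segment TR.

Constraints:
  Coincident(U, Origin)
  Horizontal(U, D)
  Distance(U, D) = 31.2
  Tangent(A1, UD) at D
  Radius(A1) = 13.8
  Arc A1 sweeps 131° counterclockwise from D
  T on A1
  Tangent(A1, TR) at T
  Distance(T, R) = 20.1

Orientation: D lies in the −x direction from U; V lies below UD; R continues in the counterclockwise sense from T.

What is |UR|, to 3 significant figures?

47.5

U is at the origin; UD is horizontal with |UD| = 31.2 and D on the −x side, so D = (-31.2, 0.00). Since A1 is tangent to UD there, VD ⟂ UD, so V = D + (0, -13.8) = (-31.2, -13.8). On A1, D sits at bearing 90° from V; a 131° counterclockwise sweep puts T at bearing 221°, so T = V + 13.8·(cos 221°, sin 221°) = (-41.6, -22.9). Since A1 is tangent to TR there, VT ⟂ TR, so TR runs along (−sin 221°, cos 221°); with |TR| = 20.1, R = (-28.4, -38.0). Then |UR| = |R − U| = 47.5.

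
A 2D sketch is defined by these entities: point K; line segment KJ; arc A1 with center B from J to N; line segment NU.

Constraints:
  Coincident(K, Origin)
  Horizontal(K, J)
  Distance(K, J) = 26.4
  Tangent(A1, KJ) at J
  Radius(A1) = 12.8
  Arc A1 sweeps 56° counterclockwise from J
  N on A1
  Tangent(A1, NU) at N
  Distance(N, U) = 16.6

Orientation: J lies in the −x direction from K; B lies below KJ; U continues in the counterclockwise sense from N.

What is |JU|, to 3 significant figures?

27.8

K is at the origin; K and J share the same y with |KJ| = 26.4 and J on the −x side, so J = (-26.4, 0.00). Tangency of A1 to KJ means the radius BJ is perpendicular to KJ, so B = J + (0, -12.8) = (-26.4, -12.8). On A1, J sits at bearing 90° from B; a 56° counterclockwise sweep puts N at bearing 146°, so N = B + 12.8·(cos 146°, sin 146°) = (-37.0, -5.64). Since A1 is tangent to NU there, BN ⟂ NU, so NU runs along (−sin 146°, cos 146°); with |NU| = 16.6, U = (-46.3, -19.4). Then |JU| = |U − J| = 27.8.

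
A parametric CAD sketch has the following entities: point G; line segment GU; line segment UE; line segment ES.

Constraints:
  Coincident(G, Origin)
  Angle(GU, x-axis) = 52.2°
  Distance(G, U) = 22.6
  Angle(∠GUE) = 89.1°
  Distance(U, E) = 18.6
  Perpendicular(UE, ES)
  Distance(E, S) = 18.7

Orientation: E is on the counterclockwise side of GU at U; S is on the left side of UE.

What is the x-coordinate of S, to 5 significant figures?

-12.250

∠GUE = 89.1°, so UE runs at 52.2° + (180° − 89.1°) = 143.10° from the x-axis; with |UE| = 18.6, E = U + 18.6·(cos 143.10°, sin 143.10°) = (-1.0224, 29.025). UE is perpendicular to ES; with |ES| = 18.7 on the left of UE, S = E + 18.7·(-0.60042, -0.79968) = (-12.250, 14.071). So S.x = -12.250.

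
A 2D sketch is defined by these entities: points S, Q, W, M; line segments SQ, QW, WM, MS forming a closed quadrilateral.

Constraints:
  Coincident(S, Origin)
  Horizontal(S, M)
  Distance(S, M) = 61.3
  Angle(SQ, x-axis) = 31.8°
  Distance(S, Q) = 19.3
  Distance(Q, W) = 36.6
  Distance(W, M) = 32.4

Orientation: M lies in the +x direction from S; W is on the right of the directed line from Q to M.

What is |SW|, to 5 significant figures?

41.695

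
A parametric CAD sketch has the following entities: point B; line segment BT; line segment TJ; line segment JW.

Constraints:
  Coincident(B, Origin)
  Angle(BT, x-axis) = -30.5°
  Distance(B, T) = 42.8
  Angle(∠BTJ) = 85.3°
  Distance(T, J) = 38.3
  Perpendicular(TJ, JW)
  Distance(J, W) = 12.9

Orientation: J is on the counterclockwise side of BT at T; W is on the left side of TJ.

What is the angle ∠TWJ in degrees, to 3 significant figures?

71.4°

B is at the origin; BT runs at -30.5° with length 42.8, so T = 42.8·(cos -30.5°, sin -30.5°) = (36.9, -21.7). ∠BTJ = 85.3°, so TJ runs at -30.5° + (180° − 85.3°) = 64.2° from the x-axis; with |TJ| = 38.3, J = T + 38.3·(cos 64.2°, sin 64.2°) = (53.5, 12.8). The perpendicularity gives JW at right angles to TJ; with |JW| = 12.9 on the left of TJ, W = J + 12.9·(-0.900, 0.435) = (41.9, 18.4). Then cos ∠TWJ = WT·WJ / (|WT||WJ|), giving 71.4°.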